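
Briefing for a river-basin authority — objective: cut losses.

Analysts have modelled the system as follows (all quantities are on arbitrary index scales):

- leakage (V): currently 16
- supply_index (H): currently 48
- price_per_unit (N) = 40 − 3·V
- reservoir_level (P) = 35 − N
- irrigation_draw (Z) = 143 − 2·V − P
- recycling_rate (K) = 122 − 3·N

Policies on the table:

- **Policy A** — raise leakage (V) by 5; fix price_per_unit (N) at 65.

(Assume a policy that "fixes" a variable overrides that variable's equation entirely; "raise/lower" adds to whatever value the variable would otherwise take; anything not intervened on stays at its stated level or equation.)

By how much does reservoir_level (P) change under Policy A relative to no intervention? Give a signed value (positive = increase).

-73

Baseline:
  V = 16
  N = 40 − 3·16 = -8
  P = 35 − (-8) = 43
Policy A (V + 5, N := 65):
  V = 16 + 5 = 21
  N = 65
  P = 35 − 65 = -30
Change in P: -30 − 43 = -73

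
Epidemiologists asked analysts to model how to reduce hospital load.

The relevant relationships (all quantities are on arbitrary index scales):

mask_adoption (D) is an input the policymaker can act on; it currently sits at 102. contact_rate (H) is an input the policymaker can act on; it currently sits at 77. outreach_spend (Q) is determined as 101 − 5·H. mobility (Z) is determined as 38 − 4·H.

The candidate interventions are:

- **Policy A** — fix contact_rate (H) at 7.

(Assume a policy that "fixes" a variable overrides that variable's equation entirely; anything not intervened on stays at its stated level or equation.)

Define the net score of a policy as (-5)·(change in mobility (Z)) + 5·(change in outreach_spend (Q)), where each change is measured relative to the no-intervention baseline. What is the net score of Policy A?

Baseline:
  H = 77
  Q = 101 − 5·77 = -284
  Z = 38 − 4·77 = -270
Policy A (H := 7):
  H = 7
  Q = 101 − 5·7 = 66
  Z = 38 − 4·7 = 10
ΔZ = 10 − (-270) = 280; ΔQ = 66 − (-284) = 350
Score = (-5)·280 + 5·350 = 350

350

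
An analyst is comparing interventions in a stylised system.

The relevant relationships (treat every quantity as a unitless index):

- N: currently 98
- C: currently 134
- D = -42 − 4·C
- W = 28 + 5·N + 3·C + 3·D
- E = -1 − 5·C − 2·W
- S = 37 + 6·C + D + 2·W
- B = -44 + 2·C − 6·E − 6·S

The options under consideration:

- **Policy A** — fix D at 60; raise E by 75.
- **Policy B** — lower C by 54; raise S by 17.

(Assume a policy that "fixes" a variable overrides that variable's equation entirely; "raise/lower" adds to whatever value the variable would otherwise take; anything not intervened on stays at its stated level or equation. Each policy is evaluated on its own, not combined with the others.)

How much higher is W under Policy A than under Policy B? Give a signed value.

Policy A (D := 60, E + 75):
  N = 98
  C = 134
  D = 60
  W = 28 + 5·98 + 3·134 + 3·60 = 1100
Policy B (C − 54, S + 17):
  N = 98
  C = 134 − 54 = 80
  D = -42 − 4·80 = -362
  W = 28 + 5·98 + 3·80 + 3·(-362) = -328
W: 1100 − (-328) = 1428

1428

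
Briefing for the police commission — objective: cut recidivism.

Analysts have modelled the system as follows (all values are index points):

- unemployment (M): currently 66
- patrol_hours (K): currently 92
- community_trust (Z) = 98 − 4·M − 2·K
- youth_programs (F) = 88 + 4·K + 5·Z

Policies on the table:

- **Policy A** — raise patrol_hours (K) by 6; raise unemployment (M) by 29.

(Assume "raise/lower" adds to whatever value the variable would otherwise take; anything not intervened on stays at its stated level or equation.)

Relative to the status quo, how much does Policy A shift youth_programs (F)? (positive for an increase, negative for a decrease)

Baseline:
  M = 66
  K = 92
  Z = 98 − 4·66 − 2·92 = -350
  F = 88 + 4·92 + 5·(-350) = -1294
Policy A (K + 6, M + 29):
  M = 66 + 29 = 95
  K = 92 + 6 = 98
  Z = 98 − 4·95 − 2·98 = -478
  F = 88 + 4·98 + 5·(-478) = -1910
Change in F: -1910 − (-1294) = -616

-616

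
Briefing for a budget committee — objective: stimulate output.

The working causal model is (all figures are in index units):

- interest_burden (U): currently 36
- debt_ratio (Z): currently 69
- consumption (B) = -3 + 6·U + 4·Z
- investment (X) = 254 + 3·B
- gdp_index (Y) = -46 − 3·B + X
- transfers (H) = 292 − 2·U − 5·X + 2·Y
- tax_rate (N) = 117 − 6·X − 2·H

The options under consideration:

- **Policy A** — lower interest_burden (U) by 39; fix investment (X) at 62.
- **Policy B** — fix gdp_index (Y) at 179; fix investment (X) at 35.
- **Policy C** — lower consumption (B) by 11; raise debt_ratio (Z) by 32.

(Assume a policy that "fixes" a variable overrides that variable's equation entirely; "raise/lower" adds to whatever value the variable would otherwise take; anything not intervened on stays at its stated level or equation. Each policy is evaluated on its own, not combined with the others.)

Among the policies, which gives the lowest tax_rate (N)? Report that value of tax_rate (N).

Policy A (U − 39, X := 62):
  U = 36 − 39 = -3
  Z = 69
  B = -3 + 6·(-3) + 4·69 = 255
  X = 62
  Y = -46 − 3·255 + 62 = -749
  H = 292 − 2·(-3) − 5·62 + 2·(-749) = -1510
  N = 117 − 6·62 − 2·(-1510) = 2765
Policy B (Y := 179, X := 35):
  U = 36
  Z = 69
  B = -3 + 6·36 + 4·69 = 489
  X = 35
  Y = 179
  H = 292 − 2·36 − 5·35 + 2·179 = 403
  N = 117 − 6·35 − 2·403 = -899
Policy C (B − 11, Z + 32):
  U = 36
  Z = 69 + 32 = 101
  B = -3 + 6·36 + 4·101 (−11 from intervention) = 606
  X = 254 + 3·606 = 2072
  Y = -46 − 3·606 + 2072 = 208
  H = 292 − 2·36 − 5·2072 + 2·208 = -9724
  N = 117 − 6·2072 − 2·(-9724) = 7133
Comparing — Policy A: N=2765, Policy B: N=-899, Policy C: N=7133. Lowest is -899 (Policy B).

-899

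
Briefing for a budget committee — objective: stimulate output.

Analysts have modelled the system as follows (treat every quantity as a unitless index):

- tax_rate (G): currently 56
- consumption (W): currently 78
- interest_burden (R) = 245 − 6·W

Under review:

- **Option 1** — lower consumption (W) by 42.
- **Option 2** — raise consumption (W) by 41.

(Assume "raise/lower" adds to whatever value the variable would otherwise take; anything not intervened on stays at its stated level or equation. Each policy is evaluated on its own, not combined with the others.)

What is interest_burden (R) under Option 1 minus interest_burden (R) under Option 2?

Option 1 (W − 42):
  W = 78 − 42 = 36
  R = 245 − 6·36 = 29
Option 2 (W + 41):
  W = 78 + 41 = 119
  R = 245 − 6·119 = -469
R: 29 − (-469) = 498

498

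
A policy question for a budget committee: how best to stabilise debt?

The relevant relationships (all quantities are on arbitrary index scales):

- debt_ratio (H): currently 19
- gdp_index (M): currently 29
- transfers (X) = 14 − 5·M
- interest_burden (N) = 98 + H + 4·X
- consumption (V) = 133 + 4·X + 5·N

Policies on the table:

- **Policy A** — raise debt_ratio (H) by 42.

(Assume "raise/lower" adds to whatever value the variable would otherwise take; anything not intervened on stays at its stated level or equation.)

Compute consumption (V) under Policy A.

-2216

Policy A (H + 42):
  H = 19 + 42 = 61
  M = 29
  X = 14 − 5·29 = -131
  N = 98 + 61 + 4·(-131) = -365
  V = 133 + 4·(-131) + 5·(-365) = -2216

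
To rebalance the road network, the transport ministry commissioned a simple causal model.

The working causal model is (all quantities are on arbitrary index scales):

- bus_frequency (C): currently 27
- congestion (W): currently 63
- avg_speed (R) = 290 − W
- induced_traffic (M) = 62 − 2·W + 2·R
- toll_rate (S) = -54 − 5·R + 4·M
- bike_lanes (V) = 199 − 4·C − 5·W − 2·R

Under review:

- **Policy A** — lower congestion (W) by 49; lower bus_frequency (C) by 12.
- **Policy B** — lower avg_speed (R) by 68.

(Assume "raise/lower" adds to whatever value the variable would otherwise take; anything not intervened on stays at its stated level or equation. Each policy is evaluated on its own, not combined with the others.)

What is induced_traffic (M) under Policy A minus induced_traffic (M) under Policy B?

332

Policy A (W − 49, C − 12):
  W = 63 − 49 = 14
  R = 290 − 14 = 276
  M = 62 − 2·14 + 2·276 = 586
Policy B (R − 68):
  W = 63
  R = 290 − 63 (−68 from intervention) = 159
  M = 62 − 2·63 + 2·159 = 254
M: 586 − 254 = 332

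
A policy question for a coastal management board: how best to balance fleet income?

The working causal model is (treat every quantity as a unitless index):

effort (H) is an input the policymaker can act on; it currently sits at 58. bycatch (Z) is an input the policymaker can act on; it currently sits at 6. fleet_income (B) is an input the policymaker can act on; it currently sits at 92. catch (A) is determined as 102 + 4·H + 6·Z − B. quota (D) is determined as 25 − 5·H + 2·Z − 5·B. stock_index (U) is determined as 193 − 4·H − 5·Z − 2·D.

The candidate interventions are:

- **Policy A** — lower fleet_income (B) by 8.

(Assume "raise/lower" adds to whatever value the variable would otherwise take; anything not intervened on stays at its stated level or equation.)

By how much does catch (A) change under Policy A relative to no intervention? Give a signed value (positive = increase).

Baseline:
  H = 58
  Z = 6
  B = 92
  A = 102 + 4·58 + 6·6 − 92 = 278
Policy A (B − 8):
  H = 58
  Z = 6
  B = 92 − 8 = 84
  A = 102 + 4·58 + 6·6 − 84 = 286
Change in A: 286 − 278 = 8

8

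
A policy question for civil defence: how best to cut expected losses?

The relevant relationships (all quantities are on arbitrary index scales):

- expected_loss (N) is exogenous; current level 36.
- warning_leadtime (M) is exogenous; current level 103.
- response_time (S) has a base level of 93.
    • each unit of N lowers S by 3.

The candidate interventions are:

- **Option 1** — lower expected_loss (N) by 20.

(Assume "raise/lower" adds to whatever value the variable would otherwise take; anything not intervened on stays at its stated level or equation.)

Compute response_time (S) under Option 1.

Option 1 (N − 20):
  N = 36 − 20 = 16
  S = 93 − 3·16 = 45

45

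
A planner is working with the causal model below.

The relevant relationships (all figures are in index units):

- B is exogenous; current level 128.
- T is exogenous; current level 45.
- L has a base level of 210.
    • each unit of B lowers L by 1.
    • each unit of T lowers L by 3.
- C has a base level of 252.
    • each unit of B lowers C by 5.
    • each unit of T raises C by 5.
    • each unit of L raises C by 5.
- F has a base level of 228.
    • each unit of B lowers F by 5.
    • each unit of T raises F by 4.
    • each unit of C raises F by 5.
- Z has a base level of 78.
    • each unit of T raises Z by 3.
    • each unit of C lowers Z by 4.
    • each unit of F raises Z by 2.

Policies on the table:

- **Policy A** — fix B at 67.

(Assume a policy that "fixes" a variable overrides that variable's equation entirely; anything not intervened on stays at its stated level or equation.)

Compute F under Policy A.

Policy A (B := 67):
  B = 67
  T = 45
  L = 210 − 67 − 3·45 = 8
  C = 252 − 5·67 + 5·45 + 5·8 = 182
  F = 228 − 5·67 + 4·45 + 5·182 = 983

983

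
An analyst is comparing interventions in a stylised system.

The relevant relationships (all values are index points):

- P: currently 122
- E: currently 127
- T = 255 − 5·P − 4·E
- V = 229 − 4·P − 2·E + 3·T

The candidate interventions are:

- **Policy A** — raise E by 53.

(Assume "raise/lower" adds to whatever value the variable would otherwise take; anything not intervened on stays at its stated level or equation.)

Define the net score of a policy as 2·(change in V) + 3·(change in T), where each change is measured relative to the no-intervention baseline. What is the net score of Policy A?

Baseline:
  P = 122
  E = 127
  T = 255 − 5·122 − 4·127 = -863
  V = 229 − 4·122 − 2·127 + 3·(-863) = -3102
Policy A (E + 53):
  P = 122
  E = 127 + 53 = 180
  T = 255 − 5·122 − 4·180 = -1075
  V = 229 − 4·122 − 2·180 + 3·(-1075) = -3844
ΔV = -3844 − (-3102) = -742; ΔT = -1075 − (-863) = -212
Score = 2·(-742) + 3·(-212) = -2120

-2120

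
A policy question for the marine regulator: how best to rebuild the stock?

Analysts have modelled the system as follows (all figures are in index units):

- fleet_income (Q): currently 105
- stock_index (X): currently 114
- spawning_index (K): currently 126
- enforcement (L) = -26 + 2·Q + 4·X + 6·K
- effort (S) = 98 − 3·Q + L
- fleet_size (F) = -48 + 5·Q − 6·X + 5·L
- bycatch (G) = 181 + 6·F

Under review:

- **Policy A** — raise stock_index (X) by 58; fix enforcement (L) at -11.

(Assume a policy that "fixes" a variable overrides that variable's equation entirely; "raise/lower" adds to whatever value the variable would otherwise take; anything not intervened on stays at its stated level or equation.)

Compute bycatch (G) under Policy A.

-3479

Policy A (X + 58, L := -11):
  Q = 105
  X = 114 + 58 = 172
  K = 126
  L = -11
  F = -48 + 5·105 − 6·172 + 5·(-11) = -610
  G = 181 + 6·(-610) = -3479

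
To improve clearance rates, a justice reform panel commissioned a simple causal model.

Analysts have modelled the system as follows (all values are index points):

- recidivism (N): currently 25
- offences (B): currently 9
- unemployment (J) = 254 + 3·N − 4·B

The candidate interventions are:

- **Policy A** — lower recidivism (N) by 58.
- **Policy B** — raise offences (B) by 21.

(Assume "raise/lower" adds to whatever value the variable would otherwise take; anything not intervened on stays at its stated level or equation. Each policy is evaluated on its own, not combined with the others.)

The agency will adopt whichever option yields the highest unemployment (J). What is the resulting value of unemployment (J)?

Policy A (N − 58):
  N = 25 − 58 = -33
  B = 9
  J = 254 + 3·(-33) − 4·9 = 119
Policy B (B + 21):
  N = 25
  B = 9 + 21 = 30
  J = 254 + 3·25 − 4·30 = 209
Comparing — Policy A: J=119, Policy B: J=209. Highest is 209 (Policy B).

209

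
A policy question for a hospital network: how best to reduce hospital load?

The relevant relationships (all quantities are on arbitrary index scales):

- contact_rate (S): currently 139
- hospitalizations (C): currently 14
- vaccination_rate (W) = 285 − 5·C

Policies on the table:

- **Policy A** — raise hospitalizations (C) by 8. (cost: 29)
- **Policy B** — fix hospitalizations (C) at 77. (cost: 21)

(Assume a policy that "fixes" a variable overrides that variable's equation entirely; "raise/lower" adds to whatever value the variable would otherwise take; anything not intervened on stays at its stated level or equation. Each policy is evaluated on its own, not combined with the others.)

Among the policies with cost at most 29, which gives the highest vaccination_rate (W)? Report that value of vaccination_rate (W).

175

Policy A (C + 8):
  C = 14 + 8 = 22
  W = 285 − 5·22 = 175
Policy B (C := 77):
  C = 77
  W = 285 − 5·77 = -100
Comparing — Policy A: W=175, Policy B: W=-100. Highest is 175 (Policy A).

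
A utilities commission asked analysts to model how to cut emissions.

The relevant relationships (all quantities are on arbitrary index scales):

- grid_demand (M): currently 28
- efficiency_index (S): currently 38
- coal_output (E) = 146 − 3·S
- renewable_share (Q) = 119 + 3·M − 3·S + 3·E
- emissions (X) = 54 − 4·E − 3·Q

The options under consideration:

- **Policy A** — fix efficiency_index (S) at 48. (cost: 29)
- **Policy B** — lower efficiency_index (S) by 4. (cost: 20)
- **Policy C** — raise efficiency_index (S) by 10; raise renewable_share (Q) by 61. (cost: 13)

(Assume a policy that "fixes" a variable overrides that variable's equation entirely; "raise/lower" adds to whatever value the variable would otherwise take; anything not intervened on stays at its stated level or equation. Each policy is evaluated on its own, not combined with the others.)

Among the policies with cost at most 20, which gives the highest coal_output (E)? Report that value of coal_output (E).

Policy B (S − 4):
  S = 38 − 4 = 34
  E = 146 − 3·34 = 44
Policy C (S + 10, Q + 61):
  S = 38 + 10 = 48
  E = 146 − 3·48 = 2
Comparing — Policy B: E=44, Policy C: E=2. Highest is 44 (Policy B).

44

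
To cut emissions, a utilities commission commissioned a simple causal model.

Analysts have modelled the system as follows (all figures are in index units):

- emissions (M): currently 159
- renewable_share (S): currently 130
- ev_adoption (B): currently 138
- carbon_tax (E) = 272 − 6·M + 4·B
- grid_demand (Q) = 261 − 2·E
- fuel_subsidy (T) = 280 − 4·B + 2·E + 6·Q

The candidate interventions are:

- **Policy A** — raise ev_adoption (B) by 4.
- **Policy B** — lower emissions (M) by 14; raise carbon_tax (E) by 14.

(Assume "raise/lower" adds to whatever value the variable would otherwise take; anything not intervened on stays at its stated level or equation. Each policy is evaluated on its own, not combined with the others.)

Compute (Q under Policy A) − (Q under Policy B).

Policy A (B + 4):
  M = 159
  B = 138 + 4 = 142
  E = 272 − 6·159 + 4·142 = -114
  Q = 261 − 2·(-114) = 489
Policy B (M − 14, E + 14):
  M = 159 − 14 = 145
  B = 138
  E = 272 − 6·145 + 4·138 (+14 from intervention) = -32
  Q = 261 − 2·(-32) = 325
Q: 489 − 325 = 164

164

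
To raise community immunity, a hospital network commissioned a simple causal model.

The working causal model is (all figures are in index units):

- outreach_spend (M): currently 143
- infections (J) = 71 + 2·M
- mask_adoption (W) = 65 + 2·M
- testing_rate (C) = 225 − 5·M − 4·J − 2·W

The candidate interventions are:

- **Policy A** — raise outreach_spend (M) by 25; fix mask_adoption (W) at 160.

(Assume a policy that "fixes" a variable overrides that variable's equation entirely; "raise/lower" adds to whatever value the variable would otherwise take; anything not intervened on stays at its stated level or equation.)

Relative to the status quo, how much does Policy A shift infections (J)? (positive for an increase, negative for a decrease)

Baseline:
  M = 143
  J = 71 + 2·143 = 357
Policy A (M + 25, W := 160):
  M = 143 + 25 = 168
  J = 71 + 2·168 = 407
Change in J: 407 − 357 = 50

50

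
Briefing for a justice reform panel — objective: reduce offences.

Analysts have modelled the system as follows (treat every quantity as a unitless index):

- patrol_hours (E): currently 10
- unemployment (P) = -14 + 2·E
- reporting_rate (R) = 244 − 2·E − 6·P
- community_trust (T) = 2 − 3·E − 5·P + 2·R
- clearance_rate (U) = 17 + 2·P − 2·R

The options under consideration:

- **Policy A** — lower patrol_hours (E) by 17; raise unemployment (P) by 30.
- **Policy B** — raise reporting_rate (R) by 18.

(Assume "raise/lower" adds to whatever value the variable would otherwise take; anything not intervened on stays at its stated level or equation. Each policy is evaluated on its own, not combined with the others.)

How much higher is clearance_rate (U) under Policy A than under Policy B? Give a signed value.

Policy A (E − 17, P + 30):
  E = 10 − 17 = -7
  P = -14 + 2·(-7) (+30 from intervention) = 2
  R = 244 − 2·(-7) − 6·2 = 246
  U = 17 + 2·2 − 2·246 = -471
Policy B (R + 18):
  E = 10
  P = -14 + 2·10 = 6
  R = 244 − 2·10 − 6·6 (+18 from intervention) = 206
  U = 17 + 2·6 − 2·206 = -383
U: -471 − (-383) = -88

-88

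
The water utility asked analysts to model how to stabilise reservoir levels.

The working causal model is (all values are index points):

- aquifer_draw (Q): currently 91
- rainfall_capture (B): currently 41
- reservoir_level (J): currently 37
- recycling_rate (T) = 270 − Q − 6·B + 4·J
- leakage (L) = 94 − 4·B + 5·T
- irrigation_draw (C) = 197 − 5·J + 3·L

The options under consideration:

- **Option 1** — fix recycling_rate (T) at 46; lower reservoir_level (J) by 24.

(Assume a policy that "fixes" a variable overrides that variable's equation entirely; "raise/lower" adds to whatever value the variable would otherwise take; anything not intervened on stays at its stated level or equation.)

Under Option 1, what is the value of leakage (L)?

Option 1 (T := 46, J − 24):
  Q = 91
  B = 41
  J = 37 − 24 = 13
  T = 46
  L = 94 − 4·41 + 5·46 = 160

160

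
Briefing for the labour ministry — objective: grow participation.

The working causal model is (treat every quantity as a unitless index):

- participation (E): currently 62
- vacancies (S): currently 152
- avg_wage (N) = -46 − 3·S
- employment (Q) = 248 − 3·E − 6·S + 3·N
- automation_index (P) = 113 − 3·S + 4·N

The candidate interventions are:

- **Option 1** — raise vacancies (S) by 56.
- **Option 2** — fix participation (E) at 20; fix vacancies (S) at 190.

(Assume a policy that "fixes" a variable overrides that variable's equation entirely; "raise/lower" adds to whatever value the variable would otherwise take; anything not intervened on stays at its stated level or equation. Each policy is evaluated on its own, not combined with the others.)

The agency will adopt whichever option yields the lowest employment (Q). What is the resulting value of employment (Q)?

Option 1 (S + 56):
  E = 62
  S = 152 + 56 = 208
  N = -46 − 3·208 = -670
  Q = 248 − 3·62 − 6·208 + 3·(-670) = -3196
Option 2 (E := 20, S := 190):
  E = 20
  S = 190
  N = -46 − 3·190 = -616
  Q = 248 − 3·20 − 6·190 + 3·(-616) = -2800
Comparing — Option 1: Q=-3196, Option 2: Q=-2800. Lowest is -3196 (Option 1).

-3196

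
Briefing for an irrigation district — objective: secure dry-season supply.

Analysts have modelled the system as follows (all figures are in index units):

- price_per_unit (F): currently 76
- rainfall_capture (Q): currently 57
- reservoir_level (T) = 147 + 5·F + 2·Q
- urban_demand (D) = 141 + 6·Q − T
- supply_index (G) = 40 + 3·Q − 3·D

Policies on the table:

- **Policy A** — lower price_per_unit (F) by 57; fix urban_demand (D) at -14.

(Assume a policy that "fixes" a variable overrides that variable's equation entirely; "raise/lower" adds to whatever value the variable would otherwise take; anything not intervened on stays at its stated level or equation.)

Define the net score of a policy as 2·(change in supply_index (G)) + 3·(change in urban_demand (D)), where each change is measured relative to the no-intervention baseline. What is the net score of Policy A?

-432

Baseline:
  F = 76
  Q = 57
  T = 147 + 5·76 + 2·57 = 641
  D = 141 + 6·57 − 641 = -158
  G = 40 + 3·57 − 3·(-158) = 685
Policy A (F − 57, D := -14):
  F = 76 − 57 = 19
  Q = 57
  T = 147 + 5·19 + 2·57 = 356
  D = -14
  G = 40 + 3·57 − 3·(-14) = 253
ΔG = 253 − 685 = -432; ΔD = -14 − (-158) = 144
Score = 2·(-432) + 3·144 = -432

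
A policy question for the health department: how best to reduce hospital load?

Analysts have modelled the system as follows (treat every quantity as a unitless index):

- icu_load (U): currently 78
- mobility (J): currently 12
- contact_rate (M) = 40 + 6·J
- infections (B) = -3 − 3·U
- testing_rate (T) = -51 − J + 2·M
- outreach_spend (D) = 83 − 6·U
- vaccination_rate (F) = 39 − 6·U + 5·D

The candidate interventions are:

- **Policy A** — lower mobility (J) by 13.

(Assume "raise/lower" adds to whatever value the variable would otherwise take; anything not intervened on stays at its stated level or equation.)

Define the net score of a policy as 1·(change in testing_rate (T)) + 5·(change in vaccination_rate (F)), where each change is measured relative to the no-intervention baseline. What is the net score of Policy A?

-143

Baseline:
  U = 78
  J = 12
  M = 40 + 6·12 = 112
  T = -51 − 12 + 2·112 = 161
  D = 83 − 6·78 = -385
  F = 39 − 6·78 + 5·(-385) = -2354
Policy A (J − 13):
  U = 78
  J = 12 − 13 = -1
  M = 40 + 6·(-1) = 34
  T = -51 − (-1) + 2·34 = 18
  D = 83 − 6·78 = -385
  F = 39 − 6·78 + 5·(-385) = -2354
ΔT = 18 − 161 = -143; ΔF = -2354 − (-2354) = 0
Score = 1·(-143) + 5·0 = -143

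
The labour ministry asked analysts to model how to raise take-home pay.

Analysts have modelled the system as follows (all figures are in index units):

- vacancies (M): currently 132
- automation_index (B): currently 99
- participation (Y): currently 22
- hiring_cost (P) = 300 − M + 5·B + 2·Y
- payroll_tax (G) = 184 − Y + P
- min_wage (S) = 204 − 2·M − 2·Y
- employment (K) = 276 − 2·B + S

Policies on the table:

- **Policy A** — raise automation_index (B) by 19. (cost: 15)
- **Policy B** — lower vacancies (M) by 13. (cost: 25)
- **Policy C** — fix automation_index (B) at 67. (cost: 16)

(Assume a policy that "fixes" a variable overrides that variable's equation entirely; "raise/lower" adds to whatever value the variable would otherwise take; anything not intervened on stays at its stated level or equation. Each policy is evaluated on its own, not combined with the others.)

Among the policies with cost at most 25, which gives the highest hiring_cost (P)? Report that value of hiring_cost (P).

Policy A (B + 19):
  M = 132
  B = 99 + 19 = 118
  Y = 22
  P = 300 − 132 + 5·118 + 2·22 = 802
Policy B (M − 13):
  M = 132 − 13 = 119
  B = 99
  Y = 22
  P = 300 − 119 + 5·99 + 2·22 = 720
Policy C (B := 67):
  M = 132
  B = 67
  Y = 22
  P = 300 − 132 + 5·67 + 2·22 = 547
Comparing — Policy A: P=802, Policy B: P=720, Policy C: P=547. Highest is 802 (Policy A).

802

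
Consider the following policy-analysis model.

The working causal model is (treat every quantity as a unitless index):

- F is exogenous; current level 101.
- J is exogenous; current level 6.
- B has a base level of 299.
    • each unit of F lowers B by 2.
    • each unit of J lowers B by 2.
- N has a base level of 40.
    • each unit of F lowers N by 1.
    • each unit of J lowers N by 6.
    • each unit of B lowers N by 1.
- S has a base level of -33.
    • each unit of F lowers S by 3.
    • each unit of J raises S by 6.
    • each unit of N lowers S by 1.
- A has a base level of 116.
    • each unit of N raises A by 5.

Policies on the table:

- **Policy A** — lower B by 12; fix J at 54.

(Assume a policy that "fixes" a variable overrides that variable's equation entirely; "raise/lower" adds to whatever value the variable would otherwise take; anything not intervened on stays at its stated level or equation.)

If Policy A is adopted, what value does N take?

-362

Policy A (B − 12, J := 54):
  F = 101
  J = 54
  B = 299 − 2·101 − 2·54 (−12 from intervention) = -23
  N = 40 − 101 − 6·54 − (-23) = -362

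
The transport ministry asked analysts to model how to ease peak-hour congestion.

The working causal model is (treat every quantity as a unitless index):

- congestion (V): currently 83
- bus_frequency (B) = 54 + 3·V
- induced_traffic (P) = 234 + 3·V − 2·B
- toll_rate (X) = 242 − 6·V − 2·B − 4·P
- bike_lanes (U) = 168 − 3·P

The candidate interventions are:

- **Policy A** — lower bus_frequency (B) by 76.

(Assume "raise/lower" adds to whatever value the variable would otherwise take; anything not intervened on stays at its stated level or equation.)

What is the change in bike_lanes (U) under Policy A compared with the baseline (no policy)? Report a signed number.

-456

Baseline:
  V = 83
  B = 54 + 3·83 = 303
  P = 234 + 3·83 − 2·303 = -123
  U = 168 − 3·(-123) = 537
Policy A (B − 76):
  V = 83
  B = 54 + 3·83 (−76 from intervention) = 227
  P = 234 + 3·83 − 2·227 = 29
  U = 168 − 3·29 = 81
Change in U: 81 − 537 = -456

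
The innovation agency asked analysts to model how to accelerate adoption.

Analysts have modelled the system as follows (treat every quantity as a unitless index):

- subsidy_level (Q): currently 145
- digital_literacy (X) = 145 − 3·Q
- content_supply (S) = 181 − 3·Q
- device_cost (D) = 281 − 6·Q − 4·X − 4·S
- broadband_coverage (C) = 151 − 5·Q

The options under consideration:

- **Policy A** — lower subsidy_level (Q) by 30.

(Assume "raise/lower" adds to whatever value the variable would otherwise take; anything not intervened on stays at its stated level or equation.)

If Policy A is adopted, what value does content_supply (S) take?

Policy A (Q − 30):
  Q = 145 − 30 = 115
  S = 181 − 3·115 = -164

-164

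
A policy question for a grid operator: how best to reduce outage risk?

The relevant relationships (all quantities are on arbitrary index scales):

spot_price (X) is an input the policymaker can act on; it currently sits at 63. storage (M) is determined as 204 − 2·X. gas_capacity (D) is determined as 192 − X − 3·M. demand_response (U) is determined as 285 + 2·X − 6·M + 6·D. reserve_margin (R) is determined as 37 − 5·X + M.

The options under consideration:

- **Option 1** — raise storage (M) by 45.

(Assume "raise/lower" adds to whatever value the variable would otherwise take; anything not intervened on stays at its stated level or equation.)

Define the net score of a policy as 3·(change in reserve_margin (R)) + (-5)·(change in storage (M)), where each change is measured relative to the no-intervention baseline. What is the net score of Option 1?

Baseline:
  X = 63
  M = 204 − 2·63 = 78
  R = 37 − 5·63 + 78 = -200
Option 1 (M + 45):
  X = 63
  M = 204 − 2·63 (+45 from intervention) = 123
  R = 37 − 5·63 + 123 = -155
ΔR = -155 − (-200) = 45; ΔM = 123 − 78 = 45
Score = 3·45 + (-5)·45 = -90

-90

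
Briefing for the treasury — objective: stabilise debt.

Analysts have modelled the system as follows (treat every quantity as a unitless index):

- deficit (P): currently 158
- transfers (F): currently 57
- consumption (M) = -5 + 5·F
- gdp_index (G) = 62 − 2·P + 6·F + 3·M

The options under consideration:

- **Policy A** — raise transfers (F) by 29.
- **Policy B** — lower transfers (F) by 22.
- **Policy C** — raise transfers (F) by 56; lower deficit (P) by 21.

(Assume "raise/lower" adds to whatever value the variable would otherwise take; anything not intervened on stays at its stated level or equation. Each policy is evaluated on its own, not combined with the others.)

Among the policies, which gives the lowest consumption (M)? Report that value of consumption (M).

170

Policy A (F + 29):
  F = 57 + 29 = 86
  M = -5 + 5·86 = 425
Policy B (F − 22):
  F = 57 − 22 = 35
  M = -5 + 5·35 = 170
Policy C (F + 56, P − 21):
  F = 57 + 56 = 113
  M = -5 + 5·113 = 560
Comparing — Policy A: M=425, Policy B: M=170, Policy C: M=560. Lowest is 170 (Policy B).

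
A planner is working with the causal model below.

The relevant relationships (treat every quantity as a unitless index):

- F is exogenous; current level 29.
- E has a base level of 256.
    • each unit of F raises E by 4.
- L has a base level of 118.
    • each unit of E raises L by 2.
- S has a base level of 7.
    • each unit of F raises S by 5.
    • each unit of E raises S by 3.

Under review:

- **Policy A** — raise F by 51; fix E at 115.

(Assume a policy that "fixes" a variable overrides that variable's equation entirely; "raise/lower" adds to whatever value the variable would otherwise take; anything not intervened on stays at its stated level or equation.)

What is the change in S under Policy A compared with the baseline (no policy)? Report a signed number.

Baseline:
  F = 29
  E = 256 + 4·29 = 372
  S = 7 + 5·29 + 3·372 = 1268
Policy A (F + 51, E := 115):
  F = 29 + 51 = 80
  E = 115
  S = 7 + 5·80 + 3·115 = 752
Change in S: 752 − 1268 = -516

-516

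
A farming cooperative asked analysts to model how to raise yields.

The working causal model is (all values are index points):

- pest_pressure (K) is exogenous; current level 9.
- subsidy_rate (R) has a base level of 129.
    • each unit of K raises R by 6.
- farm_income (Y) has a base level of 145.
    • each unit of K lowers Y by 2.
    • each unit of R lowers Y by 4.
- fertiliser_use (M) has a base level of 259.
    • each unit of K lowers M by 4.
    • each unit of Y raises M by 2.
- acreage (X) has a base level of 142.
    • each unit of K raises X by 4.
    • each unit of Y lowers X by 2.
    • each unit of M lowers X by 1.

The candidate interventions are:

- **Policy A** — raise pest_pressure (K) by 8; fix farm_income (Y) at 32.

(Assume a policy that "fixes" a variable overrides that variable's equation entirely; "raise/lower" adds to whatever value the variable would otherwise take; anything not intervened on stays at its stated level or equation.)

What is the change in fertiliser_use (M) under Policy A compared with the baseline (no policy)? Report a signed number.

Baseline:
  K = 9
  R = 129 + 6·9 = 183
  Y = 145 − 2·9 − 4·183 = -605
  M = 259 − 4·9 + 2·(-605) = -987
Policy A (K + 8, Y := 32):
  K = 9 + 8 = 17
  R = 129 + 6·17 = 231
  Y = 32
  M = 259 − 4·17 + 2·32 = 255
Change in M: 255 − (-987) = 1242

1242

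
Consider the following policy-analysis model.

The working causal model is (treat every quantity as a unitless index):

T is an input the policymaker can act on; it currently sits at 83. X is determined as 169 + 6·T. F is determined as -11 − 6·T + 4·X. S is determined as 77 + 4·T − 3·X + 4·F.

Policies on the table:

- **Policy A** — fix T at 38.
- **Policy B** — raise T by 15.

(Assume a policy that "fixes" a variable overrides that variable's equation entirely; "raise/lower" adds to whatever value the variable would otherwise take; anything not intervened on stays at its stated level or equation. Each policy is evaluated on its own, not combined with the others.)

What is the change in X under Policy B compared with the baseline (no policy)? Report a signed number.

Baseline:
  T = 83
  X = 169 + 6·83 = 667
Policy B (T + 15):
  T = 83 + 15 = 98
  X = 169 + 6·98 = 757
Change in X: 757 − 667 = 90

90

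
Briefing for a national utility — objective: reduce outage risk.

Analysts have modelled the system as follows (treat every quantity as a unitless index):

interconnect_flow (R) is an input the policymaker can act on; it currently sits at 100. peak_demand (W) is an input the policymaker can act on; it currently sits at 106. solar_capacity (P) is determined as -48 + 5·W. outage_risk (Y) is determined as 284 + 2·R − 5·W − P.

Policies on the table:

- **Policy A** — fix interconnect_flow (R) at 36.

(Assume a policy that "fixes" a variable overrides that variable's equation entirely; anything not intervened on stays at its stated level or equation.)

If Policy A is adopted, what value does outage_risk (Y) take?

-656

Policy A (R := 36):
  R = 36
  W = 106
  P = -48 + 5·106 = 482
  Y = 284 + 2·36 − 5·106 − 482 = -656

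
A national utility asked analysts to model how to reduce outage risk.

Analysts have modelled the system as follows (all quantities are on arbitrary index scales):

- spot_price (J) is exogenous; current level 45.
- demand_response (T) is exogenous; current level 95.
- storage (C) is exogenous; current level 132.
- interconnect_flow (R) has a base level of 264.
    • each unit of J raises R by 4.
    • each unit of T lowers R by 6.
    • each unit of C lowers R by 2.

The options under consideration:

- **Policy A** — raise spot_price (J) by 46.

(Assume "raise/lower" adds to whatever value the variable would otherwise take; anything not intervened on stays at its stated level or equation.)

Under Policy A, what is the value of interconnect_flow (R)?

-206

Policy A (J + 46):
  J = 45 + 46 = 91
  T = 95
  C = 132
  R = 264 + 4·91 − 6·95 − 2·132 = -206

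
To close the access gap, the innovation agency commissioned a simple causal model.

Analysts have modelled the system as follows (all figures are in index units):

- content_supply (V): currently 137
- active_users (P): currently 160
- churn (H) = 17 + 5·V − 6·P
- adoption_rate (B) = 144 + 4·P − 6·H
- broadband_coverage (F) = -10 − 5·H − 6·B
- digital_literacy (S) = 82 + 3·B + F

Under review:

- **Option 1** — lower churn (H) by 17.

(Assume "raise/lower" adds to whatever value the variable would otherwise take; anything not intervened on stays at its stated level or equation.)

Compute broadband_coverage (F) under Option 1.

-13239

Option 1 (H − 17):
  V = 137
  P = 160
  H = 17 + 5·137 − 6·160 (−17 from intervention) = -275
  B = 144 + 4·160 − 6·(-275) = 2434
  F = -10 − 5·(-275) − 6·2434 = -13239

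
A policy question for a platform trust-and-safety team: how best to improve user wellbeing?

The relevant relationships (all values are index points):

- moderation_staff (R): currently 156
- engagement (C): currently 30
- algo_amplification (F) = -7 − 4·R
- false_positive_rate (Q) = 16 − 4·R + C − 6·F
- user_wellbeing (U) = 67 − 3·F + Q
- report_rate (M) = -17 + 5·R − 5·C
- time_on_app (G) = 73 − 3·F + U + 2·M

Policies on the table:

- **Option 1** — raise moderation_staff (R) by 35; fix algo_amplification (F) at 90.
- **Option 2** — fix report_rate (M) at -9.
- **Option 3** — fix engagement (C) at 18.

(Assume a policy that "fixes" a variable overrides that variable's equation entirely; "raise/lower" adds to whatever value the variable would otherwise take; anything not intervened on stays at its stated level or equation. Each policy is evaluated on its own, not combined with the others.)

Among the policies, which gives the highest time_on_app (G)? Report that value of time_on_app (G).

8468

Option 1 (R + 35, F := 90):
  R = 156 + 35 = 191
  C = 30
  F = 90
  Q = 16 − 4·191 + 30 − 6·90 = -1258
  U = 67 − 3·90 + (-1258) = -1461
  M = -17 + 5·191 − 5·30 = 788
  G = 73 − 3·90 + (-1461) + 2·788 = -82
Option 2 (M := -9):
  R = 156
  C = 30
  F = -7 − 4·156 = -631
  Q = 16 − 4·156 + 30 − 6·(-631) = 3208
  U = 67 − 3·(-631) + 3208 = 5168
  M = -9
  G = 73 − 3·(-631) + 5168 + 2·(-9) = 7116
Option 3 (C := 18):
  R = 156
  C = 18
  F = -7 − 4·156 = -631
  Q = 16 − 4·156 + 18 − 6·(-631) = 3196
  U = 67 − 3·(-631) + 3196 = 5156
  M = -17 + 5·156 − 5·18 = 673
  G = 73 − 3·(-631) + 5156 + 2·673 = 8468
Comparing — Option 1: G=-82, Option 2: G=7116, Option 3: G=8468. Highest is 8468 (Option 3).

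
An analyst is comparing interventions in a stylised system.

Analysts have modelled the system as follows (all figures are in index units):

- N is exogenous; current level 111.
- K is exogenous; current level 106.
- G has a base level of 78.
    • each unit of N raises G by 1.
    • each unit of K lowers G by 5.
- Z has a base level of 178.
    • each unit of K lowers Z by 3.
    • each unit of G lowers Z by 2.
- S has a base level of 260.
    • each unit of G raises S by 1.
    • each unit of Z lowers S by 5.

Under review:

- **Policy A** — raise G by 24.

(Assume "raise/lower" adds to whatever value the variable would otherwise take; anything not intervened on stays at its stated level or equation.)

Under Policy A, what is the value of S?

-2527

Policy A (G + 24):
  N = 111
  K = 106
  G = 78 + 111 − 5·106 (+24 from intervention) = -317
  Z = 178 − 3·106 − 2·(-317) = 494
  S = 260 + (-317) − 5·494 = -2527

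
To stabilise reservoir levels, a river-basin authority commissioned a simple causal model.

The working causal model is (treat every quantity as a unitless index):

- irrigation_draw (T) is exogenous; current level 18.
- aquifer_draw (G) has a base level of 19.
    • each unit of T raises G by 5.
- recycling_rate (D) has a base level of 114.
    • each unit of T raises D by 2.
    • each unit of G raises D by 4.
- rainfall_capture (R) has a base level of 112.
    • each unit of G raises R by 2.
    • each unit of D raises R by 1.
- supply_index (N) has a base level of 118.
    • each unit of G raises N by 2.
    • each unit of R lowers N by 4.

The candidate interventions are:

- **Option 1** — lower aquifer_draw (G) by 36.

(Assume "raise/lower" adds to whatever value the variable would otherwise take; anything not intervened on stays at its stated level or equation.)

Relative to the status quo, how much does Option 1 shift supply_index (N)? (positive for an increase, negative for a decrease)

792

Baseline:
  T = 18
  G = 19 + 5·18 = 109
  D = 114 + 2·18 + 4·109 = 586
  R = 112 + 2·109 + 586 = 916
  N = 118 + 2·109 − 4·916 = -3328
Option 1 (G − 36):
  T = 18
  G = 19 + 5·18 (−36 from intervention) = 73
  D = 114 + 2·18 + 4·73 = 442
  R = 112 + 2·73 + 442 = 700
  N = 118 + 2·73 − 4·700 = -2536
Change in N: -2536 − (-3328) = 792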